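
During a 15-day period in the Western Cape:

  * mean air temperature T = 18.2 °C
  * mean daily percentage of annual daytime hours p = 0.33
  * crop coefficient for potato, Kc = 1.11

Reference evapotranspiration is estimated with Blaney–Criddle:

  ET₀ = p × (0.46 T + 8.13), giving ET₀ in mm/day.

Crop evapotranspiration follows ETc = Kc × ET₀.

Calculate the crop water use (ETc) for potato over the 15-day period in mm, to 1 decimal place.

90.7 mm

ET₀ = 0.33 × (0.46 × 18.2 + 8.13) = 0.33 × 16.502 = 5.4457 mm/d
ETc = Kc × ET₀ = 1.11 × 5.4457 = 6.0447 mm/d
Over 15 days: 6.0447 × 15 = 90.671 mm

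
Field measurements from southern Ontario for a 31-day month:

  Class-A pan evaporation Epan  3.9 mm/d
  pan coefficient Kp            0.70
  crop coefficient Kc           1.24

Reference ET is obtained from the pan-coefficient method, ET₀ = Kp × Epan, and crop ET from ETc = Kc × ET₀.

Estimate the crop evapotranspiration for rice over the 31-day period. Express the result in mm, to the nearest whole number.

105 mm

ET₀ = 0.70 × 3.9 = 2.7300 mm/d
ETc = Kc × ET₀ = 1.24 × 2.7300 = 3.3852 mm/d
Over 31 days: 3.3852 × 31 = 104.941 mm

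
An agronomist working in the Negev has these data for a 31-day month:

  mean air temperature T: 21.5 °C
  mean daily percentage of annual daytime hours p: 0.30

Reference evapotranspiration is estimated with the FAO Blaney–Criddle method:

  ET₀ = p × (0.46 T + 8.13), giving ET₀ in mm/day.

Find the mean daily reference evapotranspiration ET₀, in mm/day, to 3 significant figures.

ET₀ = 0.30 × (0.46 × 21.5 + 8.13) = 0.30 × 18.020 = 5.4060 mm/d

5.41 mm/day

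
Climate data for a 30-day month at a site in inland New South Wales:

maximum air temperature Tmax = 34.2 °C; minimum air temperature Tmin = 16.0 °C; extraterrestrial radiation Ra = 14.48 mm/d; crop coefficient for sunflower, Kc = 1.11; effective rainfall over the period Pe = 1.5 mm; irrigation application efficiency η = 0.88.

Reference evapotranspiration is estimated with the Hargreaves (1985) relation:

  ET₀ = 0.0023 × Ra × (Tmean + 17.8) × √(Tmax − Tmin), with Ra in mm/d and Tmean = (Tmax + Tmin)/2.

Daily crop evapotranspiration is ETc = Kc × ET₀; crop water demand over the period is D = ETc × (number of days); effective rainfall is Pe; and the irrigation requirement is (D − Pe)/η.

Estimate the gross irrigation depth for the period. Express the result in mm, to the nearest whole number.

229 mm

Tmean = (34.2 + 16.0)/2 = 25.10 °C
ET₀ = 0.0023 × 14.48 × (25.10 + 17.8) × √18.2 = 0.0023 × 14.48 × 42.90 × 4.2661 = 6.0952 mm/d
ETc = Kc × ET₀ = 1.11 × 6.0952 = 6.7657 mm/d
Crop demand D = ETc × 30 d = 6.7657 × 30 = 202.971 mm
D − Pe = 202.971 − 1.5 = 201.471 mm
Gross irrigation = 201.471 / 0.88 = 228.944 mm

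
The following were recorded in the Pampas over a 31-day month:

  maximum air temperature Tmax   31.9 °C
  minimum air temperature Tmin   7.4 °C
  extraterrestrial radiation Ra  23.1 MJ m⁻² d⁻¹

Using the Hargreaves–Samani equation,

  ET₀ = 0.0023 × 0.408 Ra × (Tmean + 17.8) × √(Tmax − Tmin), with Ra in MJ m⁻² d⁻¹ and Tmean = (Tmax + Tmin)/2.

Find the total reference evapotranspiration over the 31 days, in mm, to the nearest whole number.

Tmean = (31.9 + 7.4)/2 = 19.65 °C
0.408 Ra = 0.408 × 23.1 = 9.4248 mm/d equivalent
ET₀ = 0.0023 × 9.4248 × (19.65 + 17.8) × √24.5 = 0.0023 × 9.4248 × 37.45 × 4.9497 = 4.0182 mm/d
Over 31 days: 4.0182 × 31 = 124.564 mm

125 mm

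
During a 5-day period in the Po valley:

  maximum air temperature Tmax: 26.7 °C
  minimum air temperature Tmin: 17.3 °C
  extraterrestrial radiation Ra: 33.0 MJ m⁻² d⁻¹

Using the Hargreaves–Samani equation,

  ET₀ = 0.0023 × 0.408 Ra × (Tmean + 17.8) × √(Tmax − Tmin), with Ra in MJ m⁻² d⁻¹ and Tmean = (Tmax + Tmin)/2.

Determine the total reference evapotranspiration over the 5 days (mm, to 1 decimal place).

18.9 mm

Tmean = (26.7 + 17.3)/2 = 22.00 °C
0.408 Ra = 0.408 × 33.0 = 13.4640 mm/d equivalent
ET₀ = 0.0023 × 13.4640 × (22.00 + 17.8) × √9.4 = 0.0023 × 13.4640 × 39.80 × 3.0659 = 3.7787 mm/d
Over 5 days: 3.7787 × 5 = 18.894 mm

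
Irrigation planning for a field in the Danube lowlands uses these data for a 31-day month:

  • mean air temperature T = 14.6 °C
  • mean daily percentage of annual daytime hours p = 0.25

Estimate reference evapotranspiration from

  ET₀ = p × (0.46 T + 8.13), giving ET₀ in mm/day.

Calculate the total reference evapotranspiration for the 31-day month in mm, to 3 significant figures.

115 mm

ET₀ = 0.25 × (0.46 × 14.6 + 8.13) = 0.25 × 14.846 = 3.7115 mm/d
Monthly total = 3.7115 × 31 = 115.057 mm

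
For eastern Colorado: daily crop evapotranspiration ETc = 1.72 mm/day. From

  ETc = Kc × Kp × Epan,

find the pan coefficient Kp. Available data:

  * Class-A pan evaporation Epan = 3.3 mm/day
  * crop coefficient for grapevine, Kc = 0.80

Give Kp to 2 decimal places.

ETc = Kc × Kp × Epan  ⇒  Kp = ETc / (Kc × Epan)
Kp = 1.72 / (0.80 × 3.3) = 1.72 / 2.640 = 0.6515

0.65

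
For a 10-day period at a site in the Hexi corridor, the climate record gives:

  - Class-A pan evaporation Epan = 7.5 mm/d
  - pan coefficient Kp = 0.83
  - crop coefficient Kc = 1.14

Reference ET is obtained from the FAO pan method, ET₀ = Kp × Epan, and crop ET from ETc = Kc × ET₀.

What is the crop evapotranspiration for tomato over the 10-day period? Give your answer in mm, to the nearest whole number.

71 mm

ET₀ = 0.83 × 7.5 = 6.2250 mm/d
ETc = Kc × ET₀ = 1.14 × 6.2250 = 7.0965 mm/d
Over 10 days: 7.0965 × 10 = 70.965 mm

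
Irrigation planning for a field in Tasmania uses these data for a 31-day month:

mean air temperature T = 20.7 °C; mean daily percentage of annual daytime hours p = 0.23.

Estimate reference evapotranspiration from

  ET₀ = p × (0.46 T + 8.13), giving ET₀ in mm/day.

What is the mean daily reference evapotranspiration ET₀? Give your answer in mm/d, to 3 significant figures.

4.06 mm/d

ET₀ = 0.23 × (0.46 × 20.7 + 8.13) = 0.23 × 17.652 = 4.0600 mm/d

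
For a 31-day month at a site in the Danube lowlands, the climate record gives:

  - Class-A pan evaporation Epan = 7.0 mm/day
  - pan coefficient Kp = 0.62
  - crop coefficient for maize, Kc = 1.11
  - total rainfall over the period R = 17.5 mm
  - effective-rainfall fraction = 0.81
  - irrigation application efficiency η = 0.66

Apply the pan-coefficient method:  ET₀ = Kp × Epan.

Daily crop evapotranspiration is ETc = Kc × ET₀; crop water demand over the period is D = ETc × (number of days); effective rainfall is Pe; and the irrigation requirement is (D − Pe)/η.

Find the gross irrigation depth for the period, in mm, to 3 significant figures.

ET₀ = 0.62 × 7.0 = 4.3400 mm/d
ETc = Kc × ET₀ = 1.11 × 4.3400 = 4.8174 mm/d
Crop demand D = ETc × 31 d = 4.8174 × 31 = 149.339 mm
Pe = 0.81 × 17.5 = 14.175 mm
D − Pe = 149.339 − 14.175 = 135.164 mm
Gross irrigation = 135.164 / 0.66 = 204.794 mm

205 mm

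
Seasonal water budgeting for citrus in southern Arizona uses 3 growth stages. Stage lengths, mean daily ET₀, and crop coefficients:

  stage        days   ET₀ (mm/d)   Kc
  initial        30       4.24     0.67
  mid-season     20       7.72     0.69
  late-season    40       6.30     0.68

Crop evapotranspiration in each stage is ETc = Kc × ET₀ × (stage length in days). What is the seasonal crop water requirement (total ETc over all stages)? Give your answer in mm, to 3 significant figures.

initial: 0.67 × 4.24 × 30 = 85.22 mm
mid-season: 0.69 × 7.72 × 20 = 106.54 mm
late-season: 0.68 × 6.30 × 40 = 171.36 mm
Seasonal total = 363.12 mm

363 mm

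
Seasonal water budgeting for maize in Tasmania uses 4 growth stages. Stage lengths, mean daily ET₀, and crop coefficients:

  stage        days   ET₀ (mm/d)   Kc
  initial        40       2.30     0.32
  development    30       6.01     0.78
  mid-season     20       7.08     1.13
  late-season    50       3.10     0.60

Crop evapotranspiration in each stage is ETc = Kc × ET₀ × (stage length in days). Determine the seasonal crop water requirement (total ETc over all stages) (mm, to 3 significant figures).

initial: 0.32 × 2.30 × 40 = 29.44 mm
development: 0.78 × 6.01 × 30 = 140.63 mm
mid-season: 1.13 × 7.08 × 20 = 160.01 mm
late-season: 0.60 × 3.10 × 50 = 93.00 mm
Seasonal total = 423.08 mm

423 mm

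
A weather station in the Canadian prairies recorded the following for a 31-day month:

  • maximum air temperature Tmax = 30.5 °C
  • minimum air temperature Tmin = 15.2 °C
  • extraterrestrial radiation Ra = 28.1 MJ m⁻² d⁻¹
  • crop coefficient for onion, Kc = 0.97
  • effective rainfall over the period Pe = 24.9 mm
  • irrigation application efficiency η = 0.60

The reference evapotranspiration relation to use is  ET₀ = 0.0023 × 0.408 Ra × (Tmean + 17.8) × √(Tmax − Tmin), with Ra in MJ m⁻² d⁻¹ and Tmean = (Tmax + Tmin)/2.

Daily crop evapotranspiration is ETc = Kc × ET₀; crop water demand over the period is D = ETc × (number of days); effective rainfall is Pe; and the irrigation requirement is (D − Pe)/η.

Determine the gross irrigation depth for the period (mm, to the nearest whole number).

Tmean = (30.5 + 15.2)/2 = 22.85 °C
0.408 Ra = 0.408 × 28.1 = 11.4648 mm/d equivalent
ET₀ = 0.0023 × 11.4648 × (22.85 + 17.8) × √15.3 = 0.0023 × 11.4648 × 40.65 × 3.9115 = 4.1927 mm/d
ETc = Kc × ET₀ = 0.97 × 4.1927 = 4.0669 mm/d
Crop demand D = ETc × 31 d = 4.0669 × 31 = 126.074 mm
D − Pe = 126.074 − 24.9 = 101.174 mm
Gross irrigation = 101.174 / 0.60 = 168.623 mm

169 mm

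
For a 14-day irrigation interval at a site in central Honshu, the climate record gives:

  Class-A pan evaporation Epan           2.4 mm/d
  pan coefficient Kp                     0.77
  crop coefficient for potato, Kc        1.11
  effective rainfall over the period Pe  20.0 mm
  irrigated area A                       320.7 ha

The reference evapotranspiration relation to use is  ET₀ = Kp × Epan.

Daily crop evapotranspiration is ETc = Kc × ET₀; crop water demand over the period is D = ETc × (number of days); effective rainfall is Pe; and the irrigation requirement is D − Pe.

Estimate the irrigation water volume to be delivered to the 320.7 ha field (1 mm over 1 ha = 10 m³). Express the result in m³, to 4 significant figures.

ET₀ = 0.77 × 2.4 = 1.8480 mm/d
ETc = Kc × ET₀ = 1.11 × 1.8480 = 2.0513 mm/d
Crop demand D = ETc × 14 d = 2.0513 × 14 = 28.718 mm
D − Pe = 28.718 − 20.0 = 8.718 mm
Volume = 8.718 mm × 320.7 ha × 10 = 27958.6 m³

27960 m³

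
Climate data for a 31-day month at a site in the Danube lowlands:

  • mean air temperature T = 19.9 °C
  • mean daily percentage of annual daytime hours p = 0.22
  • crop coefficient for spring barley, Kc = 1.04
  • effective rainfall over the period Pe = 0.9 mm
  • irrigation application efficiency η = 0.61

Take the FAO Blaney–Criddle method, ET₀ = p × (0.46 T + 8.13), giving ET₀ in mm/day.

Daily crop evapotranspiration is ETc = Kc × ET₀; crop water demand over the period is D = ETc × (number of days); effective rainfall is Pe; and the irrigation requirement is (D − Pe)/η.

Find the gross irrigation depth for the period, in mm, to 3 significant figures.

ET₀ = 0.22 × (0.46 × 19.9 + 8.13) = 0.22 × 17.284 = 3.8025 mm/d
ETc = Kc × ET₀ = 1.04 × 3.8025 = 3.9546 mm/d
Crop demand D = ETc × 31 d = 3.9546 × 31 = 122.593 mm
D − Pe = 122.593 − 0.9 = 121.693 mm
Gross irrigation = 121.693 / 0.61 = 199.497 mm

199 mm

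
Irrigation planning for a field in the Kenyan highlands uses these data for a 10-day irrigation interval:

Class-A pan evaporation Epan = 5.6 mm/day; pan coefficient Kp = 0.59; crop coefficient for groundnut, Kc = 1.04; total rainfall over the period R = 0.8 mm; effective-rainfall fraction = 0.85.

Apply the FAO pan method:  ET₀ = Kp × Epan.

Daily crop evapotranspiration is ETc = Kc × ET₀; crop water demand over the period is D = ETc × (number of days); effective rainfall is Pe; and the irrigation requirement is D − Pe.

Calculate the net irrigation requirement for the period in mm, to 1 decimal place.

33.7 mm

ET₀ = 0.59 × 5.6 = 3.3040 mm/d
ETc = Kc × ET₀ = 1.04 × 3.3040 = 3.4362 mm/d
Crop demand D = ETc × 10 d = 3.4362 × 10 = 34.362 mm
Pe = 0.85 × 0.8 = 0.680 mm
D − Pe = 34.362 − 0.680 = 33.682 mm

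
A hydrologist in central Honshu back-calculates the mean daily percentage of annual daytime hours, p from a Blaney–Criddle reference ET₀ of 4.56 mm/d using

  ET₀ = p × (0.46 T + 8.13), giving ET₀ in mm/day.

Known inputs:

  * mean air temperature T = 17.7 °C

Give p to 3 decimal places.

0.280

p = ET₀ / (0.46 T + 8.13) = 4.56 / (0.46 × 17.7 + 8.13) = 4.56 / 16.272 = 0.2802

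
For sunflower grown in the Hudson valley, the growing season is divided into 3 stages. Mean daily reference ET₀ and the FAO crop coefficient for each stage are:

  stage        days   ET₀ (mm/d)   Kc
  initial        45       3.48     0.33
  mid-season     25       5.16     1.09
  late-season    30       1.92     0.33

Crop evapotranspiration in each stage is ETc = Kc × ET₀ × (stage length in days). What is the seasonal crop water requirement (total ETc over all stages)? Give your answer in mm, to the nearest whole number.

initial: 0.33 × 3.48 × 45 = 51.68 mm
mid-season: 1.09 × 5.16 × 25 = 140.61 mm
late-season: 0.33 × 1.92 × 30 = 19.01 mm
Seasonal total = 211.30 mm

211 mm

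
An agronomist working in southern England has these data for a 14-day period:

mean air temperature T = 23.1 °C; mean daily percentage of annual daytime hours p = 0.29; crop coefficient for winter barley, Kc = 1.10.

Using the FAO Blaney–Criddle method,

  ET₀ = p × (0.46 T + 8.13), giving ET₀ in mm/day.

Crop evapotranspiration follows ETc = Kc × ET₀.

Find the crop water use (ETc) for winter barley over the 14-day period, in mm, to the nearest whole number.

84 mm

ET₀ = 0.29 × (0.46 × 23.1 + 8.13) = 0.29 × 18.756 = 5.4392 mm/d
ETc = Kc × ET₀ = 1.10 × 5.4392 = 5.9831 mm/d
Over 14 days: 5.9831 × 14 = 83.763 mm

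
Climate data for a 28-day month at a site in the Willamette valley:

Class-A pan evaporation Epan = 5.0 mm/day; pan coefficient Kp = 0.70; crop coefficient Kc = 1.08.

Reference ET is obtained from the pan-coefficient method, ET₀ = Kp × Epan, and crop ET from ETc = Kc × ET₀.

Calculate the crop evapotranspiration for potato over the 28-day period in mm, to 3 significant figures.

106 mm

ET₀ = 0.70 × 5.0 = 3.5000 mm/d
ETc = Kc × ET₀ = 1.08 × 3.5000 = 3.7800 mm/d
Over 28 days: 3.7800 × 28 = 105.840 mm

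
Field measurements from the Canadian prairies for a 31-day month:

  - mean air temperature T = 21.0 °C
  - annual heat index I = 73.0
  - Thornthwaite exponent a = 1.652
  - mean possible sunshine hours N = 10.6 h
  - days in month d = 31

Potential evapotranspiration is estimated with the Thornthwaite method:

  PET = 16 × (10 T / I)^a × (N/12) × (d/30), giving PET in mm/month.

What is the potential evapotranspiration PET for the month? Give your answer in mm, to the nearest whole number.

10T/I = 10 × 21.0 / 73.0 = 2.8767
(10T/I)^a = 2.8767^1.652 = 5.7292
Uncorrected PET = 16 × 5.7292 = 91.667 mm
Correction = (N/12)(d/30) = (10.6/12)(31/30) = 0.9128
PET = 91.667 × 0.9128 = 83.674 mm/month

84 mm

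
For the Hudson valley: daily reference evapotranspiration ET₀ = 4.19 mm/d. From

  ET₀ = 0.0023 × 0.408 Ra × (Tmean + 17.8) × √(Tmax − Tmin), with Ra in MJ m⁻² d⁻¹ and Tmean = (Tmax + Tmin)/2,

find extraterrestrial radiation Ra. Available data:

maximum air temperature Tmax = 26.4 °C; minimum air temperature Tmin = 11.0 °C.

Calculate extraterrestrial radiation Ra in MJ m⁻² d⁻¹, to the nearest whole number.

31 MJ m⁻² d⁻¹

Tmean = (26.4+11.0)/2 = 18.70 °C; ΔT = 15.4
Ra = ET₀ / [0.0023 × 0.408 × (Tmean+17.8) × √ΔT]
   = 4.19 / (0.0023 × 0.408 × 36.50 × 3.9243) = 31.172 MJ m⁻² d⁻¹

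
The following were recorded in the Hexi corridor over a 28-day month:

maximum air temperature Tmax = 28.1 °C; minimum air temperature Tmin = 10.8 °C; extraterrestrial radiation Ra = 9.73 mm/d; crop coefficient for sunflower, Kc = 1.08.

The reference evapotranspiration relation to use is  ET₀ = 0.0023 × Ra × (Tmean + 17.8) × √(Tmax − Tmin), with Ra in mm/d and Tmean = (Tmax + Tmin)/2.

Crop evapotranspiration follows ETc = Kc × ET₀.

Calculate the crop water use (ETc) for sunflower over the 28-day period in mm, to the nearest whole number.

Tmean = (28.1 + 10.8)/2 = 19.45 °C
ET₀ = 0.0023 × 9.73 × (19.45 + 17.8) × √17.3 = 0.0023 × 9.73 × 37.25 × 4.1593 = 3.4673 mm/d
ETc = Kc × ET₀ = 1.08 × 3.4673 = 3.7447 mm/d
Over 28 days: 3.7447 × 28 = 104.852 mm

105 mm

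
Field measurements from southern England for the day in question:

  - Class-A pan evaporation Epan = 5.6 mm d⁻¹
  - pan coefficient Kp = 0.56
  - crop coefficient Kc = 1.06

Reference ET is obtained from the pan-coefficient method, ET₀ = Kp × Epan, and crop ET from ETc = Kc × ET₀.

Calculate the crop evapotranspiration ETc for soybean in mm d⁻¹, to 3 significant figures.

3.32 mm d⁻¹

ET₀ = 0.56 × 5.6 = 3.1360 mm/d
ETc = Kc × ET₀ = 1.06 × 3.1360 = 3.3242 mm/d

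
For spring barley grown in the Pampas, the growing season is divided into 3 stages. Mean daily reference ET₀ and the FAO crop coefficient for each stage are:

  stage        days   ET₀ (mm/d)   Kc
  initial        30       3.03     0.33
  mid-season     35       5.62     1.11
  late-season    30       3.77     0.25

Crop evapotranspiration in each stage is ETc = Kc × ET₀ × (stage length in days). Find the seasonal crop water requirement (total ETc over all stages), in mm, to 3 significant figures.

277 mm

initial: 0.33 × 3.03 × 30 = 30.00 mm
mid-season: 1.11 × 5.62 × 35 = 218.34 mm
late-season: 0.25 × 3.77 × 30 = 28.28 mm
Seasonal total = 276.62 mm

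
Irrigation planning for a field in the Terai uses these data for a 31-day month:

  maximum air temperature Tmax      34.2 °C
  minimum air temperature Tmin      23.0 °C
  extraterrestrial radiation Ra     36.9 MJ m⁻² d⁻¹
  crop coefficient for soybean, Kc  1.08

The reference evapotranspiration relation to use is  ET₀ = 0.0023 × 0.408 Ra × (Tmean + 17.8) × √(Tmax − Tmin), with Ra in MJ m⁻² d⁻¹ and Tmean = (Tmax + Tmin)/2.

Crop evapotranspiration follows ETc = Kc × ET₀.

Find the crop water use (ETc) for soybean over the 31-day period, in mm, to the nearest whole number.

Tmean = (34.2 + 23.0)/2 = 28.60 °C
0.408 Ra = 0.408 × 36.9 = 15.0552 mm/d equivalent
ET₀ = 0.0023 × 15.0552 × (28.60 + 17.8) × √11.2 = 0.0023 × 15.0552 × 46.40 × 3.3466 = 5.3770 mm/d
ETc = Kc × ET₀ = 1.08 × 5.3770 = 5.8072 mm/d
Over 31 days: 5.8072 × 31 = 180.023 mm

180 mm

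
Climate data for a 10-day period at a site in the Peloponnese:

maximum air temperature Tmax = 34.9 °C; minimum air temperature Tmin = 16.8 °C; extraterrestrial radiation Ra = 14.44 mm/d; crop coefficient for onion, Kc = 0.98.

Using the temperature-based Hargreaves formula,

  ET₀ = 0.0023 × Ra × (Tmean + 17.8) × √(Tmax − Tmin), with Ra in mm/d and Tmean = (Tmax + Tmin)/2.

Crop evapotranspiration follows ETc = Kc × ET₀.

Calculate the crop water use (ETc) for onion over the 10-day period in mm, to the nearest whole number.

Tmean = (34.9 + 16.8)/2 = 25.85 °C
ET₀ = 0.0023 × 14.44 × (25.85 + 17.8) × √18.1 = 0.0023 × 14.44 × 43.65 × 4.2544 = 6.1676 mm/d
ETc = Kc × ET₀ = 0.98 × 6.1676 = 6.0442 mm/d
Over 10 days: 6.0442 × 10 = 60.442 mm

60 mm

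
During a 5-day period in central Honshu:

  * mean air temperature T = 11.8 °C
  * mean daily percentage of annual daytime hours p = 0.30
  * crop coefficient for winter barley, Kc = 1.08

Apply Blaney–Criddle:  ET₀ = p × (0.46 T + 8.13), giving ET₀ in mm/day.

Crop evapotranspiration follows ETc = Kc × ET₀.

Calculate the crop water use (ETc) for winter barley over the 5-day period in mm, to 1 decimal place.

ET₀ = 0.30 × (0.46 × 11.8 + 8.13) = 0.30 × 13.558 = 4.0674 mm/d
ETc = Kc × ET₀ = 1.08 × 4.0674 = 4.3928 mm/d
Over 5 days: 4.3928 × 5 = 21.964 mm

22.0 mm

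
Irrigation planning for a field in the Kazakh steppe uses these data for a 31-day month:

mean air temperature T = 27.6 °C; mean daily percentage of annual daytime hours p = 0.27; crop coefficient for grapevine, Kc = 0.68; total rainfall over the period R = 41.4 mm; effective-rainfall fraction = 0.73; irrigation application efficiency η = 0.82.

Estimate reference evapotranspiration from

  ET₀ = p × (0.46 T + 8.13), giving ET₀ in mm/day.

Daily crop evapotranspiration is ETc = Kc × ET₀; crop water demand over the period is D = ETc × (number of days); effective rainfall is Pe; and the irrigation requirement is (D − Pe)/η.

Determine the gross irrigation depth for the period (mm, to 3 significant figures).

ET₀ = 0.27 × (0.46 × 27.6 + 8.13) = 0.27 × 20.826 = 5.6230 mm/d
ETc = Kc × ET₀ = 0.68 × 5.6230 = 3.8236 mm/d
Crop demand D = ETc × 31 d = 3.8236 × 31 = 118.532 mm
Pe = 0.73 × 41.4 = 30.222 mm
D − Pe = 118.532 − 30.222 = 88.310 mm
Gross irrigation = 88.310 / 0.82 = 107.695 mm

108 mm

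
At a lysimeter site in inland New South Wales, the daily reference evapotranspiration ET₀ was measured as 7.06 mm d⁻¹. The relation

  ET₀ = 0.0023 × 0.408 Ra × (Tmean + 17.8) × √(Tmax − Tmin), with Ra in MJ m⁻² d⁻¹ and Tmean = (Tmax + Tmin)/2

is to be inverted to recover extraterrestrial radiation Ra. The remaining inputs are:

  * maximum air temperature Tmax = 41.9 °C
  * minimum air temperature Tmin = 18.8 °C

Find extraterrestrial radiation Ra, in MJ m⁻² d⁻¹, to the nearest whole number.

Tmean = (41.9+18.8)/2 = 30.35 °C; ΔT = 23.1
Ra = ET₀ / [0.0023 × 0.408 × (Tmean+17.8) × √ΔT]
   = 7.06 / (0.0023 × 0.408 × 48.15 × 4.8062) = 32.510 MJ m⁻² d⁻¹

33 MJ m⁻² d⁻¹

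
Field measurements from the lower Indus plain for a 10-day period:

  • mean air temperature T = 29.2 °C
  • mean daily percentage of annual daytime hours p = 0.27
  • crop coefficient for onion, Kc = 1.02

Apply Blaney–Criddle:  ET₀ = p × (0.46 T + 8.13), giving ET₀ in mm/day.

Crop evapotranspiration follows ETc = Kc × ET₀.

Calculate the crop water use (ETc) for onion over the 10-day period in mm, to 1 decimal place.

59.4 mm

ET₀ = 0.27 × (0.46 × 29.2 + 8.13) = 0.27 × 21.562 = 5.8217 mm/d
ETc = Kc × ET₀ = 1.02 × 5.8217 = 5.9381 mm/d
Over 10 days: 5.9381 × 10 = 59.381 mm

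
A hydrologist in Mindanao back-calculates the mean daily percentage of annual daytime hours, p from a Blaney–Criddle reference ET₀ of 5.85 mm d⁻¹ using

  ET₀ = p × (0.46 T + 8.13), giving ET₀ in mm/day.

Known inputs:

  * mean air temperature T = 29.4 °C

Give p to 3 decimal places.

0.270

p = ET₀ / (0.46 T + 8.13) = 5.85 / (0.46 × 29.4 + 8.13) = 5.85 / 21.654 = 0.2702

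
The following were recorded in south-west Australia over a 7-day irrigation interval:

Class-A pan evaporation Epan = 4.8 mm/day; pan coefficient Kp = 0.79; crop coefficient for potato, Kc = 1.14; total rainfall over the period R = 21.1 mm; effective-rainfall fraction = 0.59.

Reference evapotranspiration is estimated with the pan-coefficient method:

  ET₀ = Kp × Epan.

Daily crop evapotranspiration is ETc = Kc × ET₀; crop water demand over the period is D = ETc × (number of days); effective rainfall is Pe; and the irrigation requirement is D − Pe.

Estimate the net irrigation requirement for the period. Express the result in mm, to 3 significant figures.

17.8 mm

ET₀ = 0.79 × 4.8 = 3.7920 mm/d
ETc = Kc × ET₀ = 1.14 × 3.7920 = 4.3229 mm/d
Crop demand D = ETc × 7 d = 4.3229 × 7 = 30.260 mm
Pe = 0.59 × 21.1 = 12.449 mm
D − Pe = 30.260 − 12.449 = 17.811 mm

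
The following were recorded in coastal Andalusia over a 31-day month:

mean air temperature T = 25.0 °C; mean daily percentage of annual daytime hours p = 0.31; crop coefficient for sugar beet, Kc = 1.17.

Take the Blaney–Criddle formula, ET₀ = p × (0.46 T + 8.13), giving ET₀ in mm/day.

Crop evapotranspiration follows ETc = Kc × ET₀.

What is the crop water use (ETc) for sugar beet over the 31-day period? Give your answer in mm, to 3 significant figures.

221 mm

ET₀ = 0.31 × (0.46 × 25.0 + 8.13) = 0.31 × 19.630 = 6.0853 mm/d
ETc = Kc × ET₀ = 1.17 × 6.0853 = 7.1198 mm/d
Over 31 days: 7.1198 × 31 = 220.714 mm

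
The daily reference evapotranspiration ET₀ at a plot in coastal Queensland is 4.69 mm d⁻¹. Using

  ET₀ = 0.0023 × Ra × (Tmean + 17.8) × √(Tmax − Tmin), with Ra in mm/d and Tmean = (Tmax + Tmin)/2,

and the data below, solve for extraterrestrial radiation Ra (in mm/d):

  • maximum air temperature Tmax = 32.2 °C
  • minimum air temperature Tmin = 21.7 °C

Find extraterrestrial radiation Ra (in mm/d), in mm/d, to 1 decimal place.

14.1 mm/d

Tmean = 26.95 °C; √ΔT = 3.2404
Ra = ET₀ / [0.0023 × (Tmean+17.8) × √ΔT] = 4.69 / (0.0023 × 44.75 × 3.2404) = 14.062 mm/d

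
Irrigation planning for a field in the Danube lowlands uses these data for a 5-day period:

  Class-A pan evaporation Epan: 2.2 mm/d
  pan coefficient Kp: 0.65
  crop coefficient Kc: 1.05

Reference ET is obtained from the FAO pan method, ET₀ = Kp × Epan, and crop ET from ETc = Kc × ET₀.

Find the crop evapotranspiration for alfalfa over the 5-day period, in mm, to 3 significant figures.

ET₀ = 0.65 × 2.2 = 1.4300 mm/d
ETc = Kc × ET₀ = 1.05 × 1.4300 = 1.5015 mm/d
Over 5 days: 1.5015 × 5 = 7.508 mm

7.51 mm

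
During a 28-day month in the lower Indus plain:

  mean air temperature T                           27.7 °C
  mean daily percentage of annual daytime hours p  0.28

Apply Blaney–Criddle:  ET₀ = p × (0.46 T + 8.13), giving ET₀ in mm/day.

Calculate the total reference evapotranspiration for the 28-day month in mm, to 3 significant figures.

164 mm

ET₀ = 0.28 × (0.46 × 27.7 + 8.13) = 0.28 × 20.872 = 5.8442 mm/d
Monthly total = 5.8442 × 28 = 163.638 mm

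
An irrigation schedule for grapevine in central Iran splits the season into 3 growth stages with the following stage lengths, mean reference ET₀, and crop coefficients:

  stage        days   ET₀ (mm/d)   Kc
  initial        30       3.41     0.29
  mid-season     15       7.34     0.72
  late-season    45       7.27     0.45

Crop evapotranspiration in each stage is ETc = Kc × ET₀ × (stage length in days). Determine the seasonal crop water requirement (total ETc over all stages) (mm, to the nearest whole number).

initial: 0.29 × 3.41 × 30 = 29.67 mm
mid-season: 0.72 × 7.34 × 15 = 79.27 mm
late-season: 0.45 × 7.27 × 45 = 147.22 mm
Seasonal total = 256.16 mm

256 mm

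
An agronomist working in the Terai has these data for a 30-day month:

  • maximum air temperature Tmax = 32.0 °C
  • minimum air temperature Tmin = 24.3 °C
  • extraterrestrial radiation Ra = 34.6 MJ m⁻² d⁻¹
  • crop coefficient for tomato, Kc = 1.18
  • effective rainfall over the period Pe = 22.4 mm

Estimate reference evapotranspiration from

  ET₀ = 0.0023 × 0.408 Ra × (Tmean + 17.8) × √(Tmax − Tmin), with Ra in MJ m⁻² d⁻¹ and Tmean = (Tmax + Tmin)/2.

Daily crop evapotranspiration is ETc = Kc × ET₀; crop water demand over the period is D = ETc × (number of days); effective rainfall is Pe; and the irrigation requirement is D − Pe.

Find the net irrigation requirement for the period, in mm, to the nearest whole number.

124 mm

Tmean = (32.0 + 24.3)/2 = 28.15 °C
0.408 Ra = 0.408 × 34.6 = 14.1168 mm/d equivalent
ET₀ = 0.0023 × 14.1168 × (28.15 + 17.8) × √7.7 = 0.0023 × 14.1168 × 45.95 × 2.7749 = 4.1400 mm/d
ETc = Kc × ET₀ = 1.18 × 4.1400 = 4.8852 mm/d
Crop demand D = ETc × 30 d = 4.8852 × 30 = 146.556 mm
D − Pe = 146.556 − 22.4 = 124.156 mm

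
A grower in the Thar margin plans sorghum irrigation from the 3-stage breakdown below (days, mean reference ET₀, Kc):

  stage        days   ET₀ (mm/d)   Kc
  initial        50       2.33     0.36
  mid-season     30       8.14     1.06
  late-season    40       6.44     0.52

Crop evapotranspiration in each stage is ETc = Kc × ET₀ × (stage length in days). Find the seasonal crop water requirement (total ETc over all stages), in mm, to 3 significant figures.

435 mm

initial: 0.36 × 2.33 × 50 = 41.94 mm
mid-season: 1.06 × 8.14 × 30 = 258.85 mm
late-season: 0.52 × 6.44 × 40 = 133.95 mm
Seasonal total = 434.74 mm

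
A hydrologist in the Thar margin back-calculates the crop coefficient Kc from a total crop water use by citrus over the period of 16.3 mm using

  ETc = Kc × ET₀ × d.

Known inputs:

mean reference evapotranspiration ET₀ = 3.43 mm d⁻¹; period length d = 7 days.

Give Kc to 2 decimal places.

0.68

ETc = Kc × ET₀ × d  ⇒  Kc = ETc / (ET₀ × d)
Kc = 16.3 / (3.43 × 7) = 16.3 / 24.01 = 0.6789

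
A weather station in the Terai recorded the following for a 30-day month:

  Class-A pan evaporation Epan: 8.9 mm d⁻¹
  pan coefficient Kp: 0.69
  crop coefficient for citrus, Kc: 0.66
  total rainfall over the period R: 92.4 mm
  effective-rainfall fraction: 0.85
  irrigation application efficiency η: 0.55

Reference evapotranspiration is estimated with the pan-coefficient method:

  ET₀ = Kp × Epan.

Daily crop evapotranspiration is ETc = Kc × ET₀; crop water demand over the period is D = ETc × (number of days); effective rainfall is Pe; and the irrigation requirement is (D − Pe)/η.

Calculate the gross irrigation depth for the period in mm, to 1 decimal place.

ET₀ = 0.69 × 8.9 = 6.1410 mm/d
ETc = Kc × ET₀ = 0.66 × 6.1410 = 4.0531 mm/d
Crop demand D = ETc × 30 d = 4.0531 × 30 = 121.593 mm
Pe = 0.85 × 92.4 = 78.540 mm
D − Pe = 121.593 − 78.540 = 43.053 mm
Gross irrigation = 43.053 / 0.55 = 78.278 mm

78.3 mm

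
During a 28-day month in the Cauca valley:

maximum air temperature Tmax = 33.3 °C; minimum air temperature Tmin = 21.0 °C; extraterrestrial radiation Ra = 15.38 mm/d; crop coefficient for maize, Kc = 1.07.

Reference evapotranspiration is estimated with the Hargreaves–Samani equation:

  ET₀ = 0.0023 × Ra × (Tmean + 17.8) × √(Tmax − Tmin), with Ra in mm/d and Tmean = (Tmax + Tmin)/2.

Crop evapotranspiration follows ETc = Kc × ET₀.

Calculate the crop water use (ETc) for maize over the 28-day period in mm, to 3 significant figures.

Tmean = (33.3 + 21.0)/2 = 27.15 °C
ET₀ = 0.0023 × 15.38 × (27.15 + 17.8) × √12.3 = 0.0023 × 15.38 × 44.95 × 3.5071 = 5.5765 mm/d
ETc = Kc × ET₀ = 1.07 × 5.5765 = 5.9669 mm/d
Over 28 days: 5.9669 × 28 = 167.073 mm

167 mm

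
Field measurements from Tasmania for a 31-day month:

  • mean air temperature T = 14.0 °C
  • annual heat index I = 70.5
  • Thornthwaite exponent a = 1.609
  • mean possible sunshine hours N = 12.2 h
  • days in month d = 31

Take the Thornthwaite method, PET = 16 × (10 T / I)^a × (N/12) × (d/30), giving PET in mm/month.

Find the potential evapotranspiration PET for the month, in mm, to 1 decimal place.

10T/I = 10 × 14.0 / 70.5 = 1.9858
(10T/I)^a = 1.9858^1.609 = 3.0156
Uncorrected PET = 16 × 3.0156 = 48.250 mm
Correction = (N/12)(d/30) = (12.2/12)(31/30) = 1.0506
PET = 48.250 × 1.0506 = 50.691 mm/month

50.7 mm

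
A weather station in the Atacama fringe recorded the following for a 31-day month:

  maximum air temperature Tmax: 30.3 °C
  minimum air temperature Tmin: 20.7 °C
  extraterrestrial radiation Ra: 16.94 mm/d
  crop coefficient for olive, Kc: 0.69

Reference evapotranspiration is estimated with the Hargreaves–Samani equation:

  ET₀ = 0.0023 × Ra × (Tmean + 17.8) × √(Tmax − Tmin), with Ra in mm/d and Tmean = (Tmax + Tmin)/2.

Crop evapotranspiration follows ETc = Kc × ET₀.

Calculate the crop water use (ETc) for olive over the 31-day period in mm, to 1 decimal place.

Tmean = (30.3 + 20.7)/2 = 25.50 °C
ET₀ = 0.0023 × 16.94 × (25.50 + 17.8) × √9.6 = 0.0023 × 16.94 × 43.30 × 3.0984 = 5.2272 mm/d
ETc = Kc × ET₀ = 0.69 × 5.2272 = 3.6068 mm/d
Over 31 days: 3.6068 × 31 = 111.811 mm

111.8 mm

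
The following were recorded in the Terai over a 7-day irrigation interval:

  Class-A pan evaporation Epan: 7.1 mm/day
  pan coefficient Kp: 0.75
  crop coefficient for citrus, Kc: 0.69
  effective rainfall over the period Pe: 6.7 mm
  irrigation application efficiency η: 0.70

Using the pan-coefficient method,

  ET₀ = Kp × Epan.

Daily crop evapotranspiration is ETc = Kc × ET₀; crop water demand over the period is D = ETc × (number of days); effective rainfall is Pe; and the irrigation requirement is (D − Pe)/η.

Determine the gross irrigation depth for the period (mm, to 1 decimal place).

ET₀ = 0.75 × 7.1 = 5.3250 mm/d
ETc = Kc × ET₀ = 0.69 × 5.3250 = 3.6743 mm/d
Crop demand D = ETc × 7 d = 3.6743 × 7 = 25.720 mm
D − Pe = 25.720 − 6.7 = 19.020 mm
Gross irrigation = 19.020 / 0.70 = 27.171 mm

27.2 mm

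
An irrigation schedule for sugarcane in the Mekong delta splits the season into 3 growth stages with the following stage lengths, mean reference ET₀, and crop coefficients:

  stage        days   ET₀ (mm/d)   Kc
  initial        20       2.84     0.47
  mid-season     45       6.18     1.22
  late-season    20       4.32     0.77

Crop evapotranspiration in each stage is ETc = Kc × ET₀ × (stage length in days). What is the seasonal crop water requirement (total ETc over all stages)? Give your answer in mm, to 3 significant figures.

initial: 0.47 × 2.84 × 20 = 26.70 mm
mid-season: 1.22 × 6.18 × 45 = 339.28 mm
late-season: 0.77 × 4.32 × 20 = 66.53 mm
Seasonal total = 432.51 mm

433 mm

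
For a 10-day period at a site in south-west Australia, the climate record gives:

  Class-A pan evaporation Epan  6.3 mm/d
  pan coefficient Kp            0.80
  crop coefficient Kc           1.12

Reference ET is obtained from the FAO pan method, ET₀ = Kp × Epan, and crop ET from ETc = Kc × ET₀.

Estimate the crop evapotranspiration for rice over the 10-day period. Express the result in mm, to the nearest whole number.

ET₀ = 0.80 × 6.3 = 5.0400 mm/d
ETc = Kc × ET₀ = 1.12 × 5.0400 = 5.6448 mm/d
Over 10 days: 5.6448 × 10 = 56.448 mm

56 mm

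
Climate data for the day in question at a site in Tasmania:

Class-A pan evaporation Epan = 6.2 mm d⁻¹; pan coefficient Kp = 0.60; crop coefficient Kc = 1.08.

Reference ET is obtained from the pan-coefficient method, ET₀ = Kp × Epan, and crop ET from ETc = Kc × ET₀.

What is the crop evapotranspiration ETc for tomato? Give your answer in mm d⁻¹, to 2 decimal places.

4.02 mm d⁻¹

ET₀ = 0.60 × 6.2 = 3.7200 mm/d
ETc = Kc × ET₀ = 1.08 × 3.7200 = 4.0176 mm/d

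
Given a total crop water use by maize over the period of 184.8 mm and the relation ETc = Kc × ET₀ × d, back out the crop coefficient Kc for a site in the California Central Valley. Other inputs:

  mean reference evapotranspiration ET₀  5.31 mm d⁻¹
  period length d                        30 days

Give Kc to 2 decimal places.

ETc = Kc × ET₀ × d  ⇒  Kc = ETc / (ET₀ × d)
Kc = 184.8 / (5.31 × 30) = 184.8 / 159.30 = 1.1601

1.16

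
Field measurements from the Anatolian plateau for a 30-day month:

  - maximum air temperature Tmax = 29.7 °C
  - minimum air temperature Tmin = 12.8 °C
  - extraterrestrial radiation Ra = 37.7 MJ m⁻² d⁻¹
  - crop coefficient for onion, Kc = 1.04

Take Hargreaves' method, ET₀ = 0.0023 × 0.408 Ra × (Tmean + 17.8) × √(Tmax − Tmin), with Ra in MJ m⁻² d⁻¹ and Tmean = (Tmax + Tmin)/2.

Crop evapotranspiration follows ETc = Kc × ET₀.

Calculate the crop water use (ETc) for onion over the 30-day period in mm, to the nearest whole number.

Tmean = (29.7 + 12.8)/2 = 21.25 °C
0.408 Ra = 0.408 × 37.7 = 15.3816 mm/d equivalent
ET₀ = 0.0023 × 15.3816 × (21.25 + 17.8) × √16.9 = 0.0023 × 15.3816 × 39.05 × 4.1110 = 5.6793 mm/d
ETc = Kc × ET₀ = 1.04 × 5.6793 = 5.9065 mm/d
Over 30 days: 5.9065 × 30 = 177.195 mm

177 mm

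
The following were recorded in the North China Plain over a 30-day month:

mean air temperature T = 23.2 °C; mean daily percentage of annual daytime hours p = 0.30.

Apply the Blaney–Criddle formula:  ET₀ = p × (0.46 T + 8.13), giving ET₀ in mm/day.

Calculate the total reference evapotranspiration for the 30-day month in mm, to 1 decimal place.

ET₀ = 0.30 × (0.46 × 23.2 + 8.13) = 0.30 × 18.802 = 5.6406 mm/d
Monthly total = 5.6406 × 30 = 169.218 mm

169.2 mm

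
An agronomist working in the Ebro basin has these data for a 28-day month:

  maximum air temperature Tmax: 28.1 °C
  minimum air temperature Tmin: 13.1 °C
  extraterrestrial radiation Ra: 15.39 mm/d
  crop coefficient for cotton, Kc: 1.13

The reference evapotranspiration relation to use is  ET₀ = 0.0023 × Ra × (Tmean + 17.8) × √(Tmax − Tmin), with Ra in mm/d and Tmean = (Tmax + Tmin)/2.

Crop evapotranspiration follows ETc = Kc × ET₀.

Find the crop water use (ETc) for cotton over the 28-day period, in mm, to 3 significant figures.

Tmean = (28.1 + 13.1)/2 = 20.60 °C
ET₀ = 0.0023 × 15.39 × (20.60 + 17.8) × √15.0 = 0.0023 × 15.39 × 38.40 × 3.8730 = 5.2644 mm/d
ETc = Kc × ET₀ = 1.13 × 5.2644 = 5.9488 mm/d
Over 28 days: 5.9488 × 28 = 166.566 mm

167 mm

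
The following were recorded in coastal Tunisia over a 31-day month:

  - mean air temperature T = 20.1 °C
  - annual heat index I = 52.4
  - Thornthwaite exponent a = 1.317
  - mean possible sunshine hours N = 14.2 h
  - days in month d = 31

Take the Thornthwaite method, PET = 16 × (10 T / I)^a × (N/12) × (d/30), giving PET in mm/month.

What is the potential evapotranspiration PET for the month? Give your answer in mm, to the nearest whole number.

115 mm

10T/I = 10 × 20.1 / 52.4 = 3.8359
(10T/I)^a = 3.8359^1.317 = 5.8743
Uncorrected PET = 16 × 5.8743 = 93.989 mm
Correction = (N/12)(d/30) = (14.2/12)(31/30) = 1.2228
PET = 93.989 × 1.2228 = 114.930 mm/month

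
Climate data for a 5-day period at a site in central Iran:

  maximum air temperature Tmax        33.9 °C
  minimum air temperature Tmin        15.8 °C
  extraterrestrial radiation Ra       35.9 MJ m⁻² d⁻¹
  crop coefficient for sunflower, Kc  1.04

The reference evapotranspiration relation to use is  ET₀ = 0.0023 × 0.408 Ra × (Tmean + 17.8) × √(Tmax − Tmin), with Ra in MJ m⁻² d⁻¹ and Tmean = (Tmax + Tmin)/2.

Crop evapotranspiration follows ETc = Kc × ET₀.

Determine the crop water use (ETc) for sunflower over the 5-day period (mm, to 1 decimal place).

Tmean = (33.9 + 15.8)/2 = 24.85 °C
0.408 Ra = 0.408 × 35.9 = 14.6472 mm/d equivalent
ET₀ = 0.0023 × 14.6472 × (24.85 + 17.8) × √18.1 = 0.0023 × 14.6472 × 42.65 × 4.2544 = 6.1128 mm/d
ETc = Kc × ET₀ = 1.04 × 6.1128 = 6.3573 mm/d
Over 5 days: 6.3573 × 5 = 31.787 mm

31.8 mm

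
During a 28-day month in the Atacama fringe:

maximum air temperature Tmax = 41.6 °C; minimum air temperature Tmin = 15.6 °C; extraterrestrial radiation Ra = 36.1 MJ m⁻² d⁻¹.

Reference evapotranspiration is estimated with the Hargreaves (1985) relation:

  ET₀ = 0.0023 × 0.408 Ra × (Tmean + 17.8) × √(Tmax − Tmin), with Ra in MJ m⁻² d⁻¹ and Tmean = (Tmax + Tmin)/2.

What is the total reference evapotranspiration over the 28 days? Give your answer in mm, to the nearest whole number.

Tmean = (41.6 + 15.6)/2 = 28.60 °C
0.408 Ra = 0.408 × 36.1 = 14.7288 mm/d equivalent
ET₀ = 0.0023 × 14.7288 × (28.60 + 17.8) × √26.0 = 0.0023 × 14.7288 × 46.40 × 5.0990 = 8.0149 mm/d
Over 28 days: 8.0149 × 28 = 224.417 mm

224 mm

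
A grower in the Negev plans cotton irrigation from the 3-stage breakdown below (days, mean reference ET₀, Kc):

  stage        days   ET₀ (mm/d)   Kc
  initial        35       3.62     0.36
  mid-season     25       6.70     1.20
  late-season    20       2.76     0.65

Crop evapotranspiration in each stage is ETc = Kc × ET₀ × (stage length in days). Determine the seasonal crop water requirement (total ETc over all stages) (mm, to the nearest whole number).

282 mm

initial: 0.36 × 3.62 × 35 = 45.61 mm
mid-season: 1.20 × 6.70 × 25 = 201.00 mm
late-season: 0.65 × 2.76 × 20 = 35.88 mm
Seasonal total = 282.49 mm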